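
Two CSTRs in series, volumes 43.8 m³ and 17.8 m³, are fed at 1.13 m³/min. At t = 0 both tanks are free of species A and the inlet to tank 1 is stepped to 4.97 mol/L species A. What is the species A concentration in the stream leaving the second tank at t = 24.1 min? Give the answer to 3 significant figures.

Each tank obeys Vᵢ dCᵢ/dt = Q(Cᵢ₋₁ − Cᵢ), so τᵢ = Vᵢ/Q.
τ₁ = 43.8/1.13 = 38.761 min; τ₂ = 17.8/1.13 = 15.752 min.
Tank 1: C₁ = C_in(1 − e^(−t/τ₁)). Tank 2 (τ₁ ≠ τ₂): C₂ = C_in[1 − (τ₁ e^(−t/τ₁) − τ₂ e^(−t/τ₂))/(τ₁ − τ₂)].
At t = 24.1: e^(−t/τ₁) = 0.53700, e^(−t/τ₂) = 0.21655.
C₂ = 4.97·[1 − (38.761·0.53700 − 15.752·0.21655)/(23.009)] = 4.97·0.24361 = 1.2108 mol/L.

1.21 mol/L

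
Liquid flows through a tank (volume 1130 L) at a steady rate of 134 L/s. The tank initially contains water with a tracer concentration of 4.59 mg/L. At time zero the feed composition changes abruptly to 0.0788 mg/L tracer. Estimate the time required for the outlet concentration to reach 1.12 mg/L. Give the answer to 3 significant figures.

12.4 s

Unsteady species balance (constant V, well mixed): V dC/dt = Q(C_in − C), so τ = V/Q = 8.4328 s.
C(t) = C_in + (C₀ − C_in) e^(−t/τ). Set C = 1.12 and solve for t:
e^(−t/τ) = (C − C_in)/(C₀ − C_in) = (1.12 − 0.0788)/(4.59 − 0.0788) = 0.23080
t = −τ ln(…) = 8.4328 × 1.4662 = 12.364 s.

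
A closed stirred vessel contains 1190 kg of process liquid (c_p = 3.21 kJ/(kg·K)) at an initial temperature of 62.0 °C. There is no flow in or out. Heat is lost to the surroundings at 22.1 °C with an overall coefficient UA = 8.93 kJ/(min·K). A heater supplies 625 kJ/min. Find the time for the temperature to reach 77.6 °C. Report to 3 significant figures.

Energy balance: M c_p dT/dt = −UA(T − T_amb) + Q̇.
τ = M c_p/UA = 427.76 min; T_ss = T_amb + Q̇/UA = 22.1 + 625/8.93 = 92.089 °C.
T(t) = T_ss + (T₀ − T_ss)e^(−t/τ); set T = 77.6:
t = −τ ln[(T − T_ss)/(T₀ − T_ss)] = −427.76 · ln(0.48153) = 312.60 min.

313 min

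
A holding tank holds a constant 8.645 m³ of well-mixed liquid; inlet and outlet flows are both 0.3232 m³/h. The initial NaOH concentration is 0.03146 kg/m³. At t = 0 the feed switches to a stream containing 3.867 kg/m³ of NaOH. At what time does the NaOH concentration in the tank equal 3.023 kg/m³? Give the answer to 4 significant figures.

Species balance on the tank: V dC/dt = Q(C_in − C), so τ = V/Q = 26.7481 h.
C(t) = C_in + (C₀ − C_in) e^(−t/τ). Set C = 3.023 and solve for t:
e^(−t/τ) = (C − C_in)/(C₀ − C_in) = (3.023 − 3.867)/(0.03146 − 3.867) = 0.220047
t = −τ ln(…) = 26.7481 × 1.51391 = 40.4944 h.

40.49 h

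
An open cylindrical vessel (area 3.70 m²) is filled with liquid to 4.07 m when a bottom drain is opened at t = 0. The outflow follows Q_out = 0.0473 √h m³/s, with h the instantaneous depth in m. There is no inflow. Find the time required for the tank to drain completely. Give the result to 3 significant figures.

316 s

A dh/dt = −Q_out = −0.0473 √h.
∫ h^(−1/2) dh = −(0.0473/A) ∫ dt, giving 2√h = 2√h₀ − (0.0473/A) t.
Set h = 0: 2√h₀ = (0.0473/A) t_empty ⇒ t_empty = 2A√h₀/0.0473.
t_empty = 2·3.70·√4.07/0.0473 = 7.4000·2.0174/0.0473 = 315.62 s.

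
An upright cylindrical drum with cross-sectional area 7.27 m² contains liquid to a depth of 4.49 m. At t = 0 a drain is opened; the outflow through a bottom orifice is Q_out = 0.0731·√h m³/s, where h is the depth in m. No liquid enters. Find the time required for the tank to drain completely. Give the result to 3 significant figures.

421 s

A dh/dt = −Q_out = −0.0731 √h.
Separate and integrate: 2(√h − √h₀) = −(0.0731/A) t.
Tank is empty when √h = 0: t_empty = 2A√h₀/0.0731.
t_empty = 2·7.27·√4.49/0.0731 = 14.540·2.1190/0.0731 = 421.47 s.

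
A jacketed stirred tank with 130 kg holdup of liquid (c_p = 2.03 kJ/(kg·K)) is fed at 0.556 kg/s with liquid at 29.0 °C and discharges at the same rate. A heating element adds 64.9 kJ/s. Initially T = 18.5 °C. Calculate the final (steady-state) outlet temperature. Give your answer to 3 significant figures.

86.5 °C

M c_p dT/dt = ṁ c_p (T_in − T) + Q̇.
At steady state dT/dt = 0 ⇒ T_ss = T_in + Q̇/(ṁ c_p) = 29.0 + 64.9/(0.556·2.03) = 86.501 °C.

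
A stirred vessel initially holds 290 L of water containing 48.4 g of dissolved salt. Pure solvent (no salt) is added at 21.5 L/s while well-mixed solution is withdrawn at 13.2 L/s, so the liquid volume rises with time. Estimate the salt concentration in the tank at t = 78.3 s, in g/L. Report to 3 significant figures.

Let m(t) be the amount of salt. Volume: V(t) = V₀ + (Q_in − Q_out) t = 290 + 8.3000 t; V(78.3) = 939.89 L.
No salt enters, so dm/dt = −Q_out · (m/V).
Separate: dm/m = −Q_out dt/V(t) ⇒ ln(m/m₀) = −(Q_out/(Q_in−Q_out)) ln(V/V₀).
m = m₀ (V₀/V)^(Q_out/(Q_in−Q_out)) = 48.4 × (290/939.89)^(1.5904) = 7.4590 g.
C = m/V = 7.4590/939.89 = 0.0079360 g/L.

0.00794 g/L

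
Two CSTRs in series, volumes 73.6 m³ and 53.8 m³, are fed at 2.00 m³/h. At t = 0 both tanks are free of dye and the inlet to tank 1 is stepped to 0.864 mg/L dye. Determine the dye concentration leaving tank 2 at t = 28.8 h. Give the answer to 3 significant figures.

Time constants: τᵢ = Vᵢ/Q for each well-mixed tank.
τ₁ = 73.6/2.00 = 36.800 h; τ₂ = 53.8/2.00 = 26.900 h.
Tank 1: C₁ = C_in(1 − e^(−t/τ₁)). Tank 2 (τ₁ ≠ τ₂): C₂ = C_in[1 − (τ₁ e^(−t/τ₁) − τ₂ e^(−t/τ₂))/(τ₁ − τ₂)].
At t = 28.8: e^(−t/τ₁) = 0.45721, e^(−t/τ₂) = 0.34279.
C₂ = 0.864·[1 − (36.800·0.45721 − 26.900·0.34279)/(9.9000)] = 0.864·0.23189 = 0.20035 mg/L.

0.200 mg/L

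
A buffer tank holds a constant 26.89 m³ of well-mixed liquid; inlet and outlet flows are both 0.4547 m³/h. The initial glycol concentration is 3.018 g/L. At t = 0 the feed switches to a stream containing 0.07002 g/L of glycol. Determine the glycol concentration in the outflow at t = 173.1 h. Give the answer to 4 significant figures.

Mass balance on the solute (V constant): V dC/dt = Q(C_in − C).
Time constant τ = V/Q = 26.89/0.4547 = 59.1379 h.
C approaches C_in exponentially: C(t) = C_in + (C₀ − C_in) e^(−t/τ).
C(173.1) = 0.07002 + (3.018 − 0.07002)·e^(−173.1/59.1379) = 0.07002 + (2.94798)·0.0535544 = 0.227897 g/L.

0.2279 g/L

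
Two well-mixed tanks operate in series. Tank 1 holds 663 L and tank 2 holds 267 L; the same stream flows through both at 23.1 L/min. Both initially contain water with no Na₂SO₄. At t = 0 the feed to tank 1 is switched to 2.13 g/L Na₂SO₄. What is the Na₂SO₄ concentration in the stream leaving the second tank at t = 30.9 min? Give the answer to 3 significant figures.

Each tank obeys Vᵢ dCᵢ/dt = Q(Cᵢ₋₁ − Cᵢ), so τᵢ = Vᵢ/Q.
τ₁ = 663/23.1 = 28.701 min; τ₂ = 267/23.1 = 11.558 min.
Solving the cascade with C₁(0)=C₂(0)=0 gives C₂(t) = C_in[1 − (τ₁ e^(−t/τ₁) − τ₂ e^(−t/τ₂))/(τ₁ − τ₂)].
At t = 30.9: e^(−t/τ₁) = 0.34075, e^(−t/τ₂) = 0.069019.
C₂ = 2.13·[1 − (28.701·0.34075 − 11.558·0.069019)/(17.143)] = 2.13·0.47604 = 1.0140 g/L.

1.01 g/L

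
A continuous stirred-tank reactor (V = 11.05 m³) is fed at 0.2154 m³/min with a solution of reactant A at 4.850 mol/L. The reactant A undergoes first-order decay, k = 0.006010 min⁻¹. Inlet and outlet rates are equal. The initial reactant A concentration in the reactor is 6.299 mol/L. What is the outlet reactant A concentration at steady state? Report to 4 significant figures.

Accumulation = in − out − consumed: V dC/dt = Q C_in − Q C − k V C.
At steady state: 0 = Q C_in − (Q + kV) C_ss, so C_ss = Q C_in/(Q + kV).
C_ss = 0.2154·4.850/(0.2154 + 0.006010·11.05) = 1.04469/0.281811 = 3.70707 mol/L.

3.707 mol/L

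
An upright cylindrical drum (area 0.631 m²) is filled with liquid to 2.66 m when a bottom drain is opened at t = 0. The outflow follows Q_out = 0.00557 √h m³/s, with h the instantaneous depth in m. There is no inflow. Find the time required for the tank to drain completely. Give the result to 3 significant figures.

A dh/dt = −Q_out = −0.00557 √h.
∫ h^(−1/2) dh = −(0.00557/A) ∫ dt, giving 2√h = 2√h₀ − (0.00557/A) t.
Tank is empty when √h = 0: t_empty = 2A√h₀/0.00557.
t_empty = 2·0.631·√2.66/0.00557 = 1.2620·1.6310/0.00557 = 369.53 s.

370 s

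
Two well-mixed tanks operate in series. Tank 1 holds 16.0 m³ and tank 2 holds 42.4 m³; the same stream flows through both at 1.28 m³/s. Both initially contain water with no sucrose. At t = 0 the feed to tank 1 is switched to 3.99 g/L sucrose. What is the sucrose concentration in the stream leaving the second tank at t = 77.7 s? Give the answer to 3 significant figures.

3.38 g/L

Time constants: τᵢ = Vᵢ/Q for each well-mixed tank.
τ₁ = 16.0/1.28 = 12.500 s; τ₂ = 42.4/1.28 = 33.125 s.
Tank 1: C₁ = C_in(1 − e^(−t/τ₁)). Tank 2 (τ₁ ≠ τ₂): C₂ = C_in[1 − (τ₁ e^(−t/τ₁) − τ₂ e^(−t/τ₂))/(τ₁ − τ₂)].
At t = 77.7: e^(−t/τ₁) = 0.0019972, e^(−t/τ₂) = 0.095784.
C₂ = 3.99·[1 − (12.500·0.0019972 − 33.125·0.095784)/(-20.625)] = 3.99·0.84738 = 3.3810 g/L.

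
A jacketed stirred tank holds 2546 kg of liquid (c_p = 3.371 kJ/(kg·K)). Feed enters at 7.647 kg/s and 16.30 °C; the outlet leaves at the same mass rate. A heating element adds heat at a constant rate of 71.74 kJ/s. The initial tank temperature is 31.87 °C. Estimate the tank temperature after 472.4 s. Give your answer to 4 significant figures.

Unsteady energy balance on the tank contents: M c_p dT/dt = ṁ c_p (T_in − T) + 71.74.
τ = M/ṁ = 332.941 s; T_ss = T_in + Q̇/(ṁ c_p) = 16.30 + 71.74/(7.647·3.371) = 19.0830 °C.
Integrating: T(t) = T_ss + (T₀ − T_ss) e^(−t/τ).
T(472.4) = 19.0830 + (12.7870)·e^(−472.4/332.941) = 19.0830 + (12.7870)·0.241987 = 22.1773 °C.

22.18 °C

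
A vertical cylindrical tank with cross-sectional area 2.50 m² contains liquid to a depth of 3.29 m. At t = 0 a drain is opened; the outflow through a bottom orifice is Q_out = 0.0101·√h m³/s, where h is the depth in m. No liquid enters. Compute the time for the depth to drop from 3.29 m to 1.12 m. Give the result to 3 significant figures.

374 s

A dh/dt = −Q_out = −0.0101 √h.
∫ h^(−1/2) dh = −(0.0101/A) ∫ dt, giving 2√h = 2√h₀ − (0.0101/A) t.
t = 2A(√h₀ − √h)/0.0101 = 2·2.50·(√3.29 − √1.12)/0.0101
  = 5.0000 × (1.8138 − 1.0583) / 0.0101 = 374.03 s.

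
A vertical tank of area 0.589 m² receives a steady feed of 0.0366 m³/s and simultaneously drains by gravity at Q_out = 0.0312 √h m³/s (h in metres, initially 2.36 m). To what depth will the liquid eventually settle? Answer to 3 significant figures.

1.38 m

A dh/dt = Q_in − 0.0312 √h. Steady state requires inflow = outflow:
Q_in = 0.0312 √h_ss ⇒ √h_ss = 0.0366/0.0312 = 1.1731.
h_ss = 1.1731² = 1.3761 m. (Since h₀ = 2.36 m > h_ss, the level will fall toward this value.)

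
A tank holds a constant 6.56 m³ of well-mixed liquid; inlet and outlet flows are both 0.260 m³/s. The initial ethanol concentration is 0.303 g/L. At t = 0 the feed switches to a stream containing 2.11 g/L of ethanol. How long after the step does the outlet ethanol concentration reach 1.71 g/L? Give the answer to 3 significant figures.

38.0 s

Species balance: V dC/dt = Q(C_in − C) ⇒ τ = V/Q = 25.231 s.
C(t) = C_in + (C₀ − C_in) e^(−t/τ). Set C = 1.71 and solve for t:
e^(−t/τ) = (C − C_in)/(C₀ − C_in) = (1.71 − 2.11)/(0.303 − 2.11) = 0.22136
t = −τ ln(…) = 25.231 × 1.5080 = 38.047 s.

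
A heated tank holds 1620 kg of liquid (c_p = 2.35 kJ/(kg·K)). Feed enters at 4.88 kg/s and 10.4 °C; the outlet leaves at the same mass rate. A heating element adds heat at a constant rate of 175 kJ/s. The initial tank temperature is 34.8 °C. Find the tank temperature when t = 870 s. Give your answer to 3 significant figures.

Energy balance: M c_p dT/dt = ṁ c_p (T_in − T) + 175.
τ = M/ṁ = 331.97 s; T_ss = T_in + Q̇/(ṁ c_p) = 10.4 + 175/(4.88·2.35) = 25.660 °C.
T approaches T_ss exponentially: T(t) = T_ss + (T₀ − T_ss) e^(−t/τ).
T(870) = 25.660 + (9.1401)·e^(−870/331.97) = 25.660 + (9.1401)·0.072749 = 26.325 °C.

26.3 °C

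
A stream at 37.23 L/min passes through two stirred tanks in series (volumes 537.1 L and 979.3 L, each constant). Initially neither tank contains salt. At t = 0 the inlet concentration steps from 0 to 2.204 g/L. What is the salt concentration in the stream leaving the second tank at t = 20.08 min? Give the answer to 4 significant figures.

Time constants: τᵢ = Vᵢ/Q for each well-mixed tank.
τ₁ = 537.1/37.23 = 14.4265 min; τ₂ = 979.3/37.23 = 26.3041 min.
Tank 1: C₁ = C_in(1 − e^(−t/τ₁)). Tank 2 (τ₁ ≠ τ₂): C₂ = C_in[1 − (τ₁ e^(−t/τ₁) − τ₂ e^(−t/τ₂))/(τ₁ − τ₂)].
At t = 20.08: e^(−t/τ₁) = 0.248608, e^(−t/τ₂) = 0.466088.
C₂ = 2.204·[1 − (14.4265·0.248608 − 26.3041·0.466088)/(-11.8775)] = 2.204·0.269758 = 0.594547 g/L.

0.5945 g/L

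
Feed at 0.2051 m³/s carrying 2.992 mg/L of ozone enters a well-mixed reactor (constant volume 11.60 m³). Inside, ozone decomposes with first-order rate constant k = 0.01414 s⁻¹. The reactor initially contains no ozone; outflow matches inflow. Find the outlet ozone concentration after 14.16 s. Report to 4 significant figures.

Accumulation = in − out − consumed: V dC/dt = Q C_in − Q C − k V C.
dC/dt = (Q/V) C_in − (Q/V + k) C; effective rate a = Q/V + k = 0.0176810 + 0.01414 = 0.0318210 s⁻¹.
C_ss = Q C_in/(Q + kV) = 1.66247 mg/L; C(t) = C_ss + (C₀ − C_ss) e^(−a t).
C(14.16) = 1.66247 + (-1.66247)·e^(−0.0318210·14.16) = 1.66247 + (-1.66247)·0.637255 = 0.603055 mg/L.

0.6031 mg/L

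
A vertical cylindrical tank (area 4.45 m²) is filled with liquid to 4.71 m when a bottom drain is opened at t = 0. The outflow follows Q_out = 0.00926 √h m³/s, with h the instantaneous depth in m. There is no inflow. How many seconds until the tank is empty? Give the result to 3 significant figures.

With no inflow, A dh/dt = −0.00926 √h.
∫ h^(−1/2) dh = −(0.00926/A) ∫ dt, giving 2√h = 2√h₀ − (0.00926/A) t.
Tank is empty when √h = 0: t_empty = 2A√h₀/0.00926.
t_empty = 2·4.45·√4.71/0.00926 = 8.9000·2.1703/0.00926 = 2085.9 s.

2090 s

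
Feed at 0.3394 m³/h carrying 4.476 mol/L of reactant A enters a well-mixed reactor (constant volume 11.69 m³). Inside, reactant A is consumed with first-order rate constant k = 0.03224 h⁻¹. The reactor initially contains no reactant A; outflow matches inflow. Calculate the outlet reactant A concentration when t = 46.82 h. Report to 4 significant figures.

2.000 mol/L

Accumulation = in − out − consumed: V dC/dt = Q C_in − Q C − k V C.
This is linear with rate a = Q/V + k = 0.0612734 h⁻¹.
C_ss = Q C_in/(Q + kV) = 2.12088 mol/L; C(t) = C_ss + (C₀ − C_ss) e^(−a t).
C(46.82) = 2.12088 + (-2.12088)·e^(−0.0612734·46.82) = 2.12088 + (-2.12088)·0.0567659 = 2.00048 mol/L.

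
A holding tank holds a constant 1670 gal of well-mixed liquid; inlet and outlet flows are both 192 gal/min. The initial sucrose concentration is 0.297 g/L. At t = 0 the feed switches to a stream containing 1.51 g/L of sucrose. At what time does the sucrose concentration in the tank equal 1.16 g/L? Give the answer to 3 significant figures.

Species balance: V dC/dt = Q(C_in − C) ⇒ τ = V/Q = 8.6979 min.
C(t) = C_in + (C₀ − C_in) e^(−t/τ). Set C = 1.16 and solve for t:
e^(−t/τ) = (C − C_in)/(C₀ − C_in) = (1.16 − 1.51)/(0.297 − 1.51) = 0.28854
t = −τ ln(…) = 8.6979 × 1.2429 = 10.811 min.

10.8 min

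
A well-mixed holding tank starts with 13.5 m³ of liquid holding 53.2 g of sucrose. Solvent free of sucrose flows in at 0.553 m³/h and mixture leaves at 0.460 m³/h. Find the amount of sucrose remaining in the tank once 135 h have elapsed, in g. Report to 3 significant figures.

Let m(t) be the amount of sucrose. Volume: V(t) = V₀ + (Q_in − Q_out) t = 13.5 + 0.093000 t; V(135) = 26.055 m³.
No sucrose enters, so dm/dt = −Q_out · (m/V).
dm/m = −Q_out dt/(V₀ + 0.093000 t); integrating gives ln(m/m₀) = −(Q_out/(Q_in−Q_out)) ln(V/V₀).
m = m₀ (V₀/V)^(Q_out/(Q_in−Q_out)) = 53.2 × (13.5/26.055)^(4.9462) = 2.0582 g.

2.06 g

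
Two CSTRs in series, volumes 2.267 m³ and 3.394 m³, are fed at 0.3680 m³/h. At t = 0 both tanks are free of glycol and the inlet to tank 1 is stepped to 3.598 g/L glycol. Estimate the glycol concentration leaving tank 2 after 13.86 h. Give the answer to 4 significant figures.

1.950 g/L

Species balance on tank i: dCᵢ/dt = (Cᵢ₋₁ − Cᵢ)/τᵢ with τᵢ = Vᵢ/Q.
τ₁ = 2.267/0.3680 = 6.16033 h; τ₂ = 3.394/0.3680 = 9.22283 h.
Tank 1: C₁ = C_in(1 − e^(−t/τ₁)). Tank 2 (τ₁ ≠ τ₂): C₂ = C_in[1 − (τ₁ e^(−t/τ₁) − τ₂ e^(−t/τ₂))/(τ₁ − τ₂)].
At t = 13.86: e^(−t/τ₁) = 0.105412, e^(−t/τ₂) = 0.222508.
C₂ = 3.598·[1 − (6.16033·0.105412 − 9.22283·0.222508)/(-3.06250)] = 3.598·0.541949 = 1.94993 g/L.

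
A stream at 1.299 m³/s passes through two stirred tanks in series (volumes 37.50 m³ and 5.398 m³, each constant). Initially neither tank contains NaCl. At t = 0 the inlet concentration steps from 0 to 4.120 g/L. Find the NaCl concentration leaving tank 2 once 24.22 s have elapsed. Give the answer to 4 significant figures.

2.042 g/L

Time constants: τᵢ = Vᵢ/Q for each well-mixed tank.
τ₁ = 37.50/1.299 = 28.8684 s; τ₂ = 5.398/1.299 = 4.15550 s.
Tank 1: C₁ = C_in(1 − e^(−t/τ₁)). Tank 2 (τ₁ ≠ τ₂): C₂ = C_in[1 − (τ₁ e^(−t/τ₁) − τ₂ e^(−t/τ₂))/(τ₁ − τ₂)].
At t = 24.22: e^(−t/τ₁) = 0.432151, e^(−t/τ₂) = 0.00294274.
C₂ = 4.120·[1 − (28.8684·0.432151 − 4.15550·0.00294274)/(24.7129)] = 4.120·0.495677 = 2.04219 g/L.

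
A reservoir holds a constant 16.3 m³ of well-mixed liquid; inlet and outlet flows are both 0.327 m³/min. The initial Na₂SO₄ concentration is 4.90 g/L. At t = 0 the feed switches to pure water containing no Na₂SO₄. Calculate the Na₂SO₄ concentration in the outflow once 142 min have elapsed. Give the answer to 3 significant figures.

Unsteady species balance (constant V, well mixed): V dC/dt = Q(C_in − C).
Time constant τ = V/Q = 16.3/0.327 = 49.847 min.
Solution: C(t) = C_in + (C₀ − C_in) e^(−t/τ).
C(142) = 0 + (4.90 − 0)·e^(−142/49.847) = 0 + (4.9000)·0.057919 = 0.28380 g/L.

0.284 g/L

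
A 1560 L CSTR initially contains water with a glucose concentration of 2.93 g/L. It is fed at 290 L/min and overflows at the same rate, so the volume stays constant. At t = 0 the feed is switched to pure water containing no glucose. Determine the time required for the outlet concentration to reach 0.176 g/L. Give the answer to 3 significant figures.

Species balance: V dC/dt = Q(C_in − C) ⇒ τ = V/Q = 5.3793 min.
C(t) = C_in + (C₀ − C_in) e^(−t/τ). Set C = 0.176 and solve for t:
e^(−t/τ) = (C − C_in)/(C₀ − C_in) = (0.176 − 0)/(2.93 − 0) = 0.060068
t = −τ ln(…) = 5.3793 × 2.8123 = 15.128 min.

15.1 min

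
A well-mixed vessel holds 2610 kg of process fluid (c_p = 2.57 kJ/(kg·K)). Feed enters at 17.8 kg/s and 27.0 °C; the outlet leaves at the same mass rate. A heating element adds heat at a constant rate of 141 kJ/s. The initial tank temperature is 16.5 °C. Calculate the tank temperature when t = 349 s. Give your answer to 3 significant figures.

28.8 °C

First-law balance (no shaft work): M c_p dT/dt = ṁ c_p (T_in − T) + 141.
τ = M/ṁ = 146.63 s; T_ss = T_in + Q̇/(ṁ c_p) = 27.0 + 141/(17.8·2.57) = 30.082 °C.
T approaches T_ss exponentially: T(t) = T_ss + (T₀ − T_ss) e^(−t/τ).
T(349) = 30.082 + (-13.582)·e^(−349/146.63) = 30.082 + (-13.582)·0.092536 = 28.825 °C.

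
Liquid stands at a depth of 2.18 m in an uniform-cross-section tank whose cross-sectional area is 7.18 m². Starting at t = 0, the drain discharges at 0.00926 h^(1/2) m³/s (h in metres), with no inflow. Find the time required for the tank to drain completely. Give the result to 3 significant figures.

2290 s

With no inflow, A dh/dt = −0.00926 √h.
This is separable: 2 d(√h)/dt = −0.00926/A, so √h = √h₀ − (0.00926/(2A)) t.
Tank is empty when √h = 0: t_empty = 2A√h₀/0.00926.
t_empty = 2·7.18·√2.18/0.00926 = 14.360·1.4765/0.00926 = 2289.7 s.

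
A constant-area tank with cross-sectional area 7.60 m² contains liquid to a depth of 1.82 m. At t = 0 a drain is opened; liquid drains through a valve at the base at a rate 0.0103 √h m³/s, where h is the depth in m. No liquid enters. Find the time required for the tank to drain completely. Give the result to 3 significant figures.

Accumulation of liquid (constant cross-section A): A dh/dt = −0.0103 √h.
This is separable: 2 d(√h)/dt = −0.0103/A, so √h = √h₀ − (0.0103/(2A)) t.
Tank is empty when √h = 0: t_empty = 2A√h₀/0.0103.
t_empty = 2·7.60·√1.82/0.0103 = 15.200·1.3491/0.0103 = 1990.9 s.

1990 s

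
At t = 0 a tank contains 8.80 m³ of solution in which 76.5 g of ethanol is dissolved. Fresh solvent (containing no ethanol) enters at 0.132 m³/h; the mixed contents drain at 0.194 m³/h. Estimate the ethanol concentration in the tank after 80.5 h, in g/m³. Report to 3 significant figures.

1.46 g/m³

Total volume: dV/dt = Q_in − Q_out = -0.062000 m³/h, so V(t) = 8.80 − 0.062000 t and V(80.5) = 3.8090 m³.
Solute balance: dm/dt = 0 − Q_out C = −Q_out m/V(t).
dm/m = −Q_out dt/(V₀ − 0.062000 t); integrating gives ln(m/m₀) = −(Q_out/(Q_in−Q_out)) ln(V/V₀).
m = m₀ (V₀/V)^(Q_out/(Q_in−Q_out)) = 76.5 × (8.80/3.8090)^(-3.1290) = 5.5683 g.
C = m/V = 5.5683/3.8090 = 1.4619 g/m³.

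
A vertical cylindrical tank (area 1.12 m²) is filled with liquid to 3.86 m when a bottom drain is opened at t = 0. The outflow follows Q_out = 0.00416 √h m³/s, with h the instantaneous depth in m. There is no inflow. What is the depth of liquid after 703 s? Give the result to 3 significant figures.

0.434 m

A dh/dt = −Q_out = −0.00416 √h.
Separate and integrate: 2(√h − √h₀) = −(0.00416/A) t.
√h = √3.86 − 0.00416·703/(2·1.12) = 1.9647 − 1.3056 = 0.65912.
h = 0.65912² = 0.43444 m.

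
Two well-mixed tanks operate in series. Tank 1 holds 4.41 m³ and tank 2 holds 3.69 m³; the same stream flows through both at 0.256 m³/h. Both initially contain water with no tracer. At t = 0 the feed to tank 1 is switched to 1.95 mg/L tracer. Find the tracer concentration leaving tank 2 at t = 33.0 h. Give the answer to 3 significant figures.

1.20 mg/L

Time constants: τᵢ = Vᵢ/Q for each well-mixed tank.
τ₁ = 4.41/0.256 = 17.227 h; τ₂ = 3.69/0.256 = 14.414 h.
Tank 1: C₁ = C_in(1 − e^(−t/τ₁)). Tank 2 (τ₁ ≠ τ₂): C₂ = C_in[1 − (τ₁ e^(−t/τ₁) − τ₂ e^(−t/τ₂))/(τ₁ − τ₂)].
At t = 33.0: e^(−t/τ₁) = 0.14725, e^(−t/τ₂) = 0.10132.
C₂ = 1.95·[1 − (17.227·0.14725 − 14.414·0.10132)/(2.8125)] = 1.95·0.61740 = 1.2039 mg/L.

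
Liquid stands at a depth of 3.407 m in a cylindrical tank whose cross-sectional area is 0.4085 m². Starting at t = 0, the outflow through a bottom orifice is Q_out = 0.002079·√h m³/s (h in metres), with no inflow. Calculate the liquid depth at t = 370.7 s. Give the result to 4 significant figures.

0.8145 m

With no inflow, A dh/dt = −0.002079 √h.
Separate and integrate: 2(√h − √h₀) = −(0.002079/A) t.
√h = √3.407 − 0.002079·370.7/(2·0.4085) = 1.84581 − 0.943311 = 0.902495.
h = 0.902495² = 0.814497 m.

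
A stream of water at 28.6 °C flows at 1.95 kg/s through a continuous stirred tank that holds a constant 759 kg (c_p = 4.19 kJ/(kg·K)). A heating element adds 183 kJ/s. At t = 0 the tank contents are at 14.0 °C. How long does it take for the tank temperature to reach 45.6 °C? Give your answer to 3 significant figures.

749 s

M c_p dT/dt = ṁ c_p (T_in − T) + Q̇.
τ = M/ṁ = 389.23 s; T_ss = T_in + Q̇/(ṁ c_p) = 50.998 °C.
T(t) = T_ss + (T₀ − T_ss) e^(−t/τ). Set T = 45.6:
e^(−t/τ) = (45.6 − 50.998)/(14.0 − 50.998) = 0.14589
t = −389.23 · ln(0.14589) = 749.23 s.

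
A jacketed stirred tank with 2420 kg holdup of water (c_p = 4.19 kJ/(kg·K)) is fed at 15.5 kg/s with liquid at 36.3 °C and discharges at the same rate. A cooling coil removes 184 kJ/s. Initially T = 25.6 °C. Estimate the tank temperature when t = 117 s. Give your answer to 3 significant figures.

M c_p dT/dt = ṁ c_p (T_in − T) − Q̇.
Rearrange: dT/dt = (T_ss − T)/τ with τ = M/ṁ = 156.13 s and T_ss = T_in − Q̇/(ṁ c_p) = 33.467 °C.
Solution: T(t) = T_ss + (T₀ − T_ss) e^(−t/τ).
T(117) = 33.467 + (-7.8668)·e^(−117/156.13) = 33.467 + (-7.8668)·0.47266 = 29.749 °C.

29.7 °C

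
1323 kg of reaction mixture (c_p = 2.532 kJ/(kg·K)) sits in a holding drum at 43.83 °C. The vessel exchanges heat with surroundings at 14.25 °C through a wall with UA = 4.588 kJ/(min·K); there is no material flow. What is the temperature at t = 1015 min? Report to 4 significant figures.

M c_p dT/dt = −UA(T − T_amb).
dT/dt = (T_ss − T)/τ with T_ss = T_amb = 14.2500 °C, τ = M c_p/UA = 1323·2.532/4.588 = 730.130 min.
T approaches T_ss exponentially: T(t) = T_ss + (T₀ − T_ss) e^(−t/τ).
T(1015) = 14.2500 + (29.5800)·0.249035 = 21.6164 °C.

21.62 °C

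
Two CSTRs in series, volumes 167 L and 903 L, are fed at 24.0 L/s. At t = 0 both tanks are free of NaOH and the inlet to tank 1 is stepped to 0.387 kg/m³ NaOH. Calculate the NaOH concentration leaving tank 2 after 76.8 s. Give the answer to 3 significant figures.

0.325 kg/m³

Each tank obeys Vᵢ dCᵢ/dt = Q(Cᵢ₋₁ − Cᵢ), so τᵢ = Vᵢ/Q.
τ₁ = 167/24.0 = 6.9583 s; τ₂ = 903/24.0 = 37.625 s.
Tank 1: C₁ = C_in(1 − e^(−t/τ₁)). Tank 2 (τ₁ ≠ τ₂): C₂ = C_in[1 − (τ₁ e^(−t/τ₁) − τ₂ e^(−t/τ₂))/(τ₁ − τ₂)].
At t = 76.8: e^(−t/τ₁) = 1.6093e-05, e^(−t/τ₂) = 0.12987.
C₂ = 0.387·[1 − (6.9583·1.6093e-05 − 37.625·0.12987)/(-30.667)] = 0.387·0.84066 = 0.32534 kg/m³.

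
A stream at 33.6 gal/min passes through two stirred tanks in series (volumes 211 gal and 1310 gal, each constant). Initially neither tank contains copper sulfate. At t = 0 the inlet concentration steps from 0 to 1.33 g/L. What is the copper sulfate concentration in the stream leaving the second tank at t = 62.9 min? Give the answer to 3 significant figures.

1.01 g/L

Each tank obeys Vᵢ dCᵢ/dt = Q(Cᵢ₋₁ − Cᵢ), so τᵢ = Vᵢ/Q.
τ₁ = 211/33.6 = 6.2798 min; τ₂ = 1310/33.6 = 38.988 min.
Tank 1: C₁ = C_in(1 − e^(−t/τ₁)). Tank 2 (τ₁ ≠ τ₂): C₂ = C_in[1 − (τ₁ e^(−t/τ₁) − τ₂ e^(−t/τ₂))/(τ₁ − τ₂)].
At t = 62.9: e^(−t/τ₁) = 4.4666e-05, e^(−t/τ₂) = 0.19923.
C₂ = 1.33·[1 − (6.2798·4.4666e-05 − 38.988·0.19923)/(-32.708)] = 1.33·0.76253 = 1.0142 g/L.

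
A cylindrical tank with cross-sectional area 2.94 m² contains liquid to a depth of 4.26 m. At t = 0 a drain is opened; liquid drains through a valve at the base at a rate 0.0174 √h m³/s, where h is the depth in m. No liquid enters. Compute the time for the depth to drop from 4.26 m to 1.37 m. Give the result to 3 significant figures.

302 s

With no inflow, A dh/dt = −0.0174 √h.
Separate and integrate: 2(√h − √h₀) = −(0.0174/A) t.
t = 2A(√h₀ − √h)/0.0174 = 2·2.94·(√4.26 − √1.37)/0.0174
  = 5.8800 × (2.0640 − 1.1705) / 0.0174 = 301.94 s.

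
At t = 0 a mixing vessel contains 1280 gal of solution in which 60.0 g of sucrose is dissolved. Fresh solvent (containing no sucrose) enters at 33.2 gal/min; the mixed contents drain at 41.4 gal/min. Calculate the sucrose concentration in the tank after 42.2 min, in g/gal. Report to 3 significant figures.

Total volume: dV/dt = Q_in − Q_out = -8.2000 gal/min, so V(t) = 1280 − 8.2000 t and V(42.2) = 933.96 gal.
Solute balance: dm/dt = 0 − Q_out C = −Q_out m/V(t).
dm/m = −Q_out dt/(V₀ − 8.2000 t); integrating gives ln(m/m₀) = −(Q_out/(Q_in−Q_out)) ln(V/V₀).
m = m₀ (V₀/V)^(Q_out/(Q_in−Q_out)) = 60.0 × (1280/933.96)^(-5.0488) = 12.220 g.
C = m/V = 12.220/933.96 = 0.013084 g/gal.

0.0131 g/gal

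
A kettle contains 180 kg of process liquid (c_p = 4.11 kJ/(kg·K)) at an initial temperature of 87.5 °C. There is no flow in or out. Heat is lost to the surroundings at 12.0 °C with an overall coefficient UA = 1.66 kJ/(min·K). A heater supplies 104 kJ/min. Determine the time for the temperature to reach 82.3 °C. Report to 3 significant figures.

231 min

M c_p dT/dt = −UA(T − T_amb) + Q̇.
τ = M c_p/UA = 445.66 min; T_ss = T_amb + Q̇/UA = 12.0 + 104/1.66 = 74.651 °C.
T(t) = T_ss + (T₀ − T_ss)e^(−t/τ); set T = 82.3:
t = −τ ln[(T − T_ss)/(T₀ − T_ss)] = −445.66 · ln(0.59531) = 231.15 min.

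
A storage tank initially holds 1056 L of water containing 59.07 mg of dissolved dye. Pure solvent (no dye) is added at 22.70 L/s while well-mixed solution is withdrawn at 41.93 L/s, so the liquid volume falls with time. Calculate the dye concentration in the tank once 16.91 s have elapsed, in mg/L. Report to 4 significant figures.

Let m(t) be the amount of dye. Volume: V(t) = V₀ + (Q_in − Q_out) t = 1056 − 19.2300 t; V(16.91) = 730.821 L.
No dye enters, so dm/dt = −Q_out · (m/V).
dm/m = −Q_out dt/(V₀ − 19.2300 t); integrating gives ln(m/m₀) = −(Q_out/(Q_in−Q_out)) ln(V/V₀).
m = m₀ (V₀/V)^(Q_out/(Q_in−Q_out)) = 59.07 × (1056/730.821)^(-2.18045) = 26.4738 mg.
C = m/V = 26.4738/730.821 = 0.0362247 mg/L.

0.03622 mg/L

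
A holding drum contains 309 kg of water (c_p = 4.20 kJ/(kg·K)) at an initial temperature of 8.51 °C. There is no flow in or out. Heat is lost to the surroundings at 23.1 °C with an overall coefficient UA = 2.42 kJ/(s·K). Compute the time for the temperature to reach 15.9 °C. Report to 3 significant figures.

Lumped-capacitance energy balance: M c_p dT/dt = UA(T_amb − T).
τ = M c_p/UA = 536.28 s; T_ss = T_amb = 23.100 °C.
T(t) = T_ss + (T₀ − T_ss)e^(−t/τ); set T = 15.9:
t = −τ ln[(T − T_ss)/(T₀ − T_ss)] = −536.28 · ln(0.49349) = 378.75 s.

379 s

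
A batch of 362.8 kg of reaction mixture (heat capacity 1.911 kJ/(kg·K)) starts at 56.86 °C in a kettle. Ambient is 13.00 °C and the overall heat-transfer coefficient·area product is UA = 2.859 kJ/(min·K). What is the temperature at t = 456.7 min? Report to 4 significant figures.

M c_p dT/dt = −UA(T − T_amb).
dT/dt = (T_ss − T)/τ with T_ss = T_amb = 13.0000 °C, τ = M c_p/UA = 362.8·1.911/2.859 = 242.501 min.
Integrating: T(t) = T_ss + (T₀ − T_ss) e^(−t/τ).
T(456.7) = 13.0000 + (43.8600)·0.152089 = 19.6706 °C.

19.67 °C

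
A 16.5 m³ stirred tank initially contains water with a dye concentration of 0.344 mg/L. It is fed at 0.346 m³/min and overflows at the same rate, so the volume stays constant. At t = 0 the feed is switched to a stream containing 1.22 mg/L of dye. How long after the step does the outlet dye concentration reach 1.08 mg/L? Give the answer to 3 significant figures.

87.4 min

Mass balance on the solute (V constant): V dC/dt = Q(C_in − C), so τ = V/Q = 47.688 min.
C(t) = C_in + (C₀ − C_in) e^(−t/τ). Set C = 1.08 and solve for t:
e^(−t/τ) = (C − C_in)/(C₀ − C_in) = (1.08 − 1.22)/(0.344 − 1.22) = 0.15982
t = −τ ln(…) = 47.688 × 1.8337 = 87.446 min.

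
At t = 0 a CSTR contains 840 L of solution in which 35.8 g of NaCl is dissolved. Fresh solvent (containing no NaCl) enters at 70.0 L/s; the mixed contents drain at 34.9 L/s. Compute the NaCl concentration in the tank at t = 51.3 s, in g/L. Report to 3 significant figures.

0.00434 g/L

Total volume: dV/dt = Q_in − Q_out = 35.100 L/s, so V(t) = 840 + 35.100 t and V(51.3) = 2640.6 L.
Species balance (pure solvent in): dm/dt = −Q_out · m/V(t).
dm/m = −Q_out dt/(V₀ + 35.100 t); integrating gives ln(m/m₀) = −(Q_out/(Q_in−Q_out)) ln(V/V₀).
m = m₀ (V₀/V)^(Q_out/(Q_in−Q_out)) = 35.8 × (840/2640.6)^(0.99430) = 11.463 g.
C = m/V = 11.463/2640.6 = 0.0043409 g/L.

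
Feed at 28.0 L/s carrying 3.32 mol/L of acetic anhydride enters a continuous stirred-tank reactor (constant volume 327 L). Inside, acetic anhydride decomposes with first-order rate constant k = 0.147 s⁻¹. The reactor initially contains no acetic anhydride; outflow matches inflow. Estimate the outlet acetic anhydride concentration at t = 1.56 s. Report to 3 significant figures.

0.372 mol/L

Accumulation = in − out − consumed: V dC/dt = Q C_in − Q C − k V C.
This is linear with rate a = Q/V + k = 0.23263 s⁻¹.
C_ss = Q C_in/(Q + kV) = 1.2220 mol/L; C(t) = C_ss + (C₀ − C_ss) e^(−a t).
C(1.56) = 1.2220 + (-1.2220)·e^(−0.23263·1.56) = 1.2220 + (-1.2220)·0.69566 = 0.37192 mol/L.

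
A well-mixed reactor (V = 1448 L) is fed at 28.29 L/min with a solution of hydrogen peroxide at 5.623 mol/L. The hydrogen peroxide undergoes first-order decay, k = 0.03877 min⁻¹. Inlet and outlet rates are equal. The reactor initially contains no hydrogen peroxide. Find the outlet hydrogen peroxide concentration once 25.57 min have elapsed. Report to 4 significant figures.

Species balance: V dC/dt = Q C_in − Q C − k V C.
dC/dt = (Q/V) C_in − (Q/V + k) C; effective rate a = Q/V + k = 0.0195373 + 0.03877 = 0.0583073 min⁻¹.
C_ss = Q C_in/(Q + kV) = 1.88412 mol/L; C(t) = C_ss + (C₀ − C_ss) e^(−a t).
C(25.57) = 1.88412 + (-1.88412)·e^(−0.0583073·25.57) = 1.88412 + (-1.88412)·0.225166 = 1.45988 mol/L.

1.460 mol/L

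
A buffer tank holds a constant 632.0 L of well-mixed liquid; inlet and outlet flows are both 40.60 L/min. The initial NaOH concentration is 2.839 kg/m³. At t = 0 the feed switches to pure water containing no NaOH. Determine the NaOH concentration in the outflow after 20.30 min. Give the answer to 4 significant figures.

Unsteady species balance (constant V, well mixed): V dC/dt = Q(C_in − C).
So dC/dt = (C_in − C)/τ with τ = V/Q = 632.0/40.60 = 15.5665 min.
Solution: C(t) = C_in + (C₀ − C_in) e^(−t/τ).
C(20.30) = 0 + (2.839 − 0)·e^(−20.30/15.5665) = 0 + (2.83900)·0.271422 = 0.770566 kg/m³.

0.7706 kg/m³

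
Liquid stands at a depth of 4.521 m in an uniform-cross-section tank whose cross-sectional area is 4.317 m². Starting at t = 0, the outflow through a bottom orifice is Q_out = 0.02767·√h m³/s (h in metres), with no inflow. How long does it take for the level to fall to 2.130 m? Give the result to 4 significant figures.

With no inflow, A dh/dt = −0.02767 √h.
∫ h^(−1/2) dh = −(0.02767/A) ∫ dt, giving 2√h = 2√h₀ − (0.02767/A) t.
t = 2A(√h₀ − √h)/0.02767 = 2·4.317·(√4.521 − √2.130)/0.02767
  = 8.63400 × (2.12626 − 1.45945) / 0.02767 = 208.069 s.

208.1 s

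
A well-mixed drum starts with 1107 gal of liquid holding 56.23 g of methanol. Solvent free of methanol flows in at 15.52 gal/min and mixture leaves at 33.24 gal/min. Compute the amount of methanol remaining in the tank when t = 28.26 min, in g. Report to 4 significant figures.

18.17 g

Total volume: dV/dt = Q_in − Q_out = -17.7200 gal/min, so V(t) = 1107 − 17.7200 t and V(28.26) = 606.233 gal.
Species balance (pure solvent in): dm/dt = −Q_out · m/V(t).
dm/m = −Q_out dt/(V₀ − 17.7200 t); integrating gives ln(m/m₀) = −(Q_out/(Q_in−Q_out)) ln(V/V₀).
m = m₀ (V₀/V)^(Q_out/(Q_in−Q_out)) = 56.23 × (1107/606.233)^(-1.87585) = 18.1727 g.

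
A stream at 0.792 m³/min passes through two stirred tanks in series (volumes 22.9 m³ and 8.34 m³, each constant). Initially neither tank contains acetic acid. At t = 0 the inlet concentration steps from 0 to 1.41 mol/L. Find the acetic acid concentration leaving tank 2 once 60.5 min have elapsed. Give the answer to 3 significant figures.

1.14 mol/L

Each tank obeys Vᵢ dCᵢ/dt = Q(Cᵢ₋₁ − Cᵢ), so τᵢ = Vᵢ/Q.
τ₁ = 22.9/0.792 = 28.914 min; τ₂ = 8.34/0.792 = 10.530 min.
Solving the cascade with C₁(0)=C₂(0)=0 gives C₂(t) = C_in[1 − (τ₁ e^(−t/τ₁) − τ₂ e^(−t/τ₂))/(τ₁ − τ₂)].
At t = 60.5: e^(−t/τ₁) = 0.12339, e^(−t/τ₂) = 0.0031977.
C₂ = 1.41·[1 − (28.914·0.12339 − 10.530·0.0031977)/(18.384)] = 1.41·0.80776 = 1.1389 mol/L.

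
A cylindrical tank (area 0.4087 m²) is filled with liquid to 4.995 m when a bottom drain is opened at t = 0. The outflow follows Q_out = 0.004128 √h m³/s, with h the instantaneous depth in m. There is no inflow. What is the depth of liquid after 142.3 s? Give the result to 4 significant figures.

2.299 m

Accumulation of liquid (constant cross-section A): A dh/dt = −0.004128 √h.
∫ h^(−1/2) dh = −(0.004128/A) ∫ dt, giving 2√h = 2√h₀ − (0.004128/A) t.
√h = √4.995 − 0.004128·142.3/(2·0.4087) = 2.23495 − 0.718638 = 1.51631.
h = 1.51631² = 2.29920 m.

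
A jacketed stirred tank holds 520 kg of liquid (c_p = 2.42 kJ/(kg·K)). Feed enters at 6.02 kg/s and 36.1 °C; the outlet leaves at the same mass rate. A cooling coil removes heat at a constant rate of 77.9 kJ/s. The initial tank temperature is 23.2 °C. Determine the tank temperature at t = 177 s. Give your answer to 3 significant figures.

Energy balance: M c_p dT/dt = ṁ c_p (T_in − T) − 77.9.
Rearrange: dT/dt = (T_ss − T)/τ with τ = M/ṁ = 86.379 s and T_ss = T_in − Q̇/(ṁ c_p) = 30.753 °C.
Integrating: T(t) = T_ss + (T₀ − T_ss) e^(−t/τ).
T(177) = 30.753 + (-7.5528)·e^(−177/86.379) = 30.753 + (-7.5528)·0.12885 = 29.780 °C.

29.8 °C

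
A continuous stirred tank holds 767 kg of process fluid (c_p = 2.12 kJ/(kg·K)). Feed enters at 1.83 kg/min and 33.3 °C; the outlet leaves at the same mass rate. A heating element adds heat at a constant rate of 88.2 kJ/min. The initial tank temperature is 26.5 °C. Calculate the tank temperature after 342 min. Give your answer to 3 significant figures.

43.0 °C

Unsteady energy balance on the tank contents: M c_p dT/dt = ṁ c_p (T_in − T) + 88.2.
Rearrange: dT/dt = (T_ss − T)/τ with τ = M/ṁ = 419.13 min and T_ss = T_in + Q̇/(ṁ c_p) = 56.034 °C.
T approaches T_ss exponentially: T(t) = T_ss + (T₀ − T_ss) e^(−t/τ).
T(342) = 56.034 + (-29.534)·e^(−342/419.13) = 56.034 + (-29.534)·0.44220 = 42.974 °C.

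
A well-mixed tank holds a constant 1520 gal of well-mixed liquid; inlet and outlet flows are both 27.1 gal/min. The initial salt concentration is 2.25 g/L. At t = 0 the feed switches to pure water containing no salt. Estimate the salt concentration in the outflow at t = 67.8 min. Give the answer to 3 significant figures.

Species balance on the tank: V dC/dt = Q(C_in − C).
Rewrite as dC/dt + C/τ = C_in/τ, τ = V/Q = 56.089 min.
Solution: C(t) = C_in + (C₀ − C_in) e^(−t/τ).
C(67.8) = 0 + (2.25 − 0)·e^(−67.8/56.089) = 0 + (2.2500)·0.29855 = 0.67175 g/L.

0.672 g/L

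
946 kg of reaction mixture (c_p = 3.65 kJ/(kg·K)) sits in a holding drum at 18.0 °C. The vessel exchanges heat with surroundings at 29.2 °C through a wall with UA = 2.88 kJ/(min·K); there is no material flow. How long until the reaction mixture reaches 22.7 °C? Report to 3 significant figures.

First-law balance (no shaft work): M c_p dT/dt = −UA(T − T_amb).
τ = M c_p/UA = 1198.9 min; T_ss = T_amb = 29.200 °C.
T(t) = T_ss + (T₀ − T_ss)e^(−t/τ); set T = 22.7:
t = −τ ln[(T − T_ss)/(T₀ − T_ss)] = −1198.9 · ln(0.58036) = 652.35 min.

652 min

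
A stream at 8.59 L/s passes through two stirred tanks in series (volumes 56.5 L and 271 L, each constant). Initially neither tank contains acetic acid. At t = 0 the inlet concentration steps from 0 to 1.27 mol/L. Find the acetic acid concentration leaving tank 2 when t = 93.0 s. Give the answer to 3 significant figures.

1.19 mol/L

Time constants: τᵢ = Vᵢ/Q for each well-mixed tank.
τ₁ = 56.5/8.59 = 6.5774 s; τ₂ = 271/8.59 = 31.548 s.
Tank 1: C₁ = C_in(1 − e^(−t/τ₁)). Tank 2 (τ₁ ≠ τ₂): C₂ = C_in[1 − (τ₁ e^(−t/τ₁) − τ₂ e^(−t/τ₂))/(τ₁ − τ₂)].
At t = 93.0: e^(−t/τ₁) = 7.2341e-07, e^(−t/τ₂) = 0.052452.
C₂ = 1.27·[1 − (6.5774·7.2341e-07 − 31.548·0.052452)/(-24.971)] = 1.27·0.93373 = 1.1858 mol/L.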